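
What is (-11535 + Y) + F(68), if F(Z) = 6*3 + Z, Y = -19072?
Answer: -30521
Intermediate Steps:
F(Z) = 18 + Z
(-11535 + Y) + F(68) = (-11535 - 19072) + (18 + 68) = -30607 + 86 = -30521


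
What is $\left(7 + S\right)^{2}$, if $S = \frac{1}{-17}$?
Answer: $\frac{13924}{289} \approx 48.18$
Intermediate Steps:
$S = - \frac{1}{17} \approx -0.058824$
$\left(7 + S\right)^{2} = \left(7 - \frac{1}{17}\right)^{2} = \left(\frac{118}{17}\right)^{2} = \frac{13924}{289}$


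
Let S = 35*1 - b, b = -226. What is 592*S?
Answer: 154512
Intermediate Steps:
S = 261 (S = 35*1 - 1*(-226) = 35 + 226 = 261)
592*S = 592*261 = 154512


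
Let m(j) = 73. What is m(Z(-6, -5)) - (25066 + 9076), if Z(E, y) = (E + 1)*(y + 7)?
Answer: -34069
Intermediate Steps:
Z(E, y) = (1 + E)*(7 + y)
m(Z(-6, -5)) - (25066 + 9076) = 73 - (25066 + 9076) = 73 - 1*34142 = 73 - 34142 = -34069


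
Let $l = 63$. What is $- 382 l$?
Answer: $-24066$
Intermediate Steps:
$- 382 l = \left(-382\right) 63 = -24066$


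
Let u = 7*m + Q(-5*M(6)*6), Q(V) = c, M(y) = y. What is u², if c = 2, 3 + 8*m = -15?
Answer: 3025/16 ≈ 189.06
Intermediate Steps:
m = -9/4 (m = -3/8 + (⅛)*(-15) = -3/8 - 15/8 = -9/4 ≈ -2.2500)
Q(V) = 2
u = -55/4 (u = 7*(-9/4) + 2 = -63/4 + 2 = -55/4 ≈ -13.750)
u² = (-55/4)² = 3025/16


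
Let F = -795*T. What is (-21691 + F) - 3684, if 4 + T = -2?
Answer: -20605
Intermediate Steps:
T = -6 (T = -4 - 2 = -6)
F = 4770 (F = -795*(-6) = 4770)
(-21691 + F) - 3684 = (-21691 + 4770) - 3684 = -16921 - 3684 = -20605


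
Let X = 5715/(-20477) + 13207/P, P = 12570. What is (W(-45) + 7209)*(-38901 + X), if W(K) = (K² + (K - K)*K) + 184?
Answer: -47150081729327009/128697945 ≈ -3.6636e+8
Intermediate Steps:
X = 198602189/257395890 (X = 5715/(-20477) + 13207/12570 = 5715*(-1/20477) + 13207*(1/12570) = -5715/20477 + 13207/12570 = 198602189/257395890 ≈ 0.77158)
W(K) = 184 + K² (W(K) = (K² + 0*K) + 184 = (K² + 0) + 184 = K² + 184 = 184 + K²)
(W(-45) + 7209)*(-38901 + X) = ((184 + (-45)²) + 7209)*(-38901 + 198602189/257395890) = ((184 + 2025) + 7209)*(-10012758914701/257395890) = (2209 + 7209)*(-10012758914701/257395890) = 9418*(-10012758914701/257395890) = -47150081729327009/128697945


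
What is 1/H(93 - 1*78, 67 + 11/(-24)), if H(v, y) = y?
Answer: 24/1597 ≈ 0.015028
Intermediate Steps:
1/H(93 - 1*78, 67 + 11/(-24)) = 1/(67 + 11/(-24)) = 1/(67 + 11*(-1/24)) = 1/(67 - 11/24) = 1/(1597/24) = 24/1597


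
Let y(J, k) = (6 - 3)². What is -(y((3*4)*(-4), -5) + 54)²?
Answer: -3969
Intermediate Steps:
y(J, k) = 9 (y(J, k) = 3² = 9)
-(y((3*4)*(-4), -5) + 54)² = -(9 + 54)² = -1*63² = -1*3969 = -3969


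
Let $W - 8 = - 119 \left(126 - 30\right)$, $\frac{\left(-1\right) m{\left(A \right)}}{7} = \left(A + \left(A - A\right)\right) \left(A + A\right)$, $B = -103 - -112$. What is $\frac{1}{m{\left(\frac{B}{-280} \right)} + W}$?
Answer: $- \frac{5600}{63929681} \approx -8.7596 \cdot 10^{-5}$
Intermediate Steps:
$B = 9$ ($B = -103 + 112 = 9$)
$m{\left(A \right)} = - 14 A^{2}$ ($m{\left(A \right)} = - 7 \left(A + \left(A - A\right)\right) \left(A + A\right) = - 7 \left(A + 0\right) 2 A = - 7 A 2 A = - 7 \cdot 2 A^{2} = - 14 A^{2}$)
$W = -11416$ ($W = 8 - 119 \left(126 - 30\right) = 8 - 11424 = -11416$)
$\frac{1}{m{\left(\frac{B}{-280} \right)} + W} = \frac{1}{- 14 \left(\frac{9}{-280}\right)^{2} - 11416} = \frac{1}{- 14 \left(9 \left(- \frac{1}{280}\right)\right)^{2} - 11416} = \frac{1}{- 14 \left(- \frac{9}{280}\right)^{2} - 11416} = \frac{1}{\left(-14\right) \frac{81}{78400} - 11416} = \frac{1}{- \frac{81}{5600} - 11416} = \frac{1}{- \frac{63929681}{5600}} = - \frac{5600}{63929681}$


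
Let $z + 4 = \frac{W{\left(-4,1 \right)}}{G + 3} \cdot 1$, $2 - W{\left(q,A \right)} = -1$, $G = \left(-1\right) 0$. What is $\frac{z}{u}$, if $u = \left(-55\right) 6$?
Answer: $\frac{1}{110} \approx 0.0090909$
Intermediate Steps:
$G = 0$
$W{\left(q,A \right)} = 3$ ($W{\left(q,A \right)} = 2 - -1 = 2 + 1 = 3$)
$z = -3$ ($z = -4 + \frac{1}{0 + 3} \cdot 3 \cdot 1 = -4 + \frac{1}{3} \cdot 3 \cdot 1 = -4 + 1 \cdot 1 = -4 + 1 = -3$)
$u = -330$
$\frac{z}{u} = - \frac{3}{-330} = \left(-3\right) \left(- \frac{1}{330}\right) = \frac{1}{110}$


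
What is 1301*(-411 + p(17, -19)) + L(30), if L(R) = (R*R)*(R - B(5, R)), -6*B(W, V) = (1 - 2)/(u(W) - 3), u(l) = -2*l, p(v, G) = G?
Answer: -6921440/13 ≈ -5.3242e+5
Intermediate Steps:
B(W, V) = 1/(6*(-3 - 2*W)) (B(W, V) = -(1 - 2)/(6*(-2*W - 3)) = -(-1)/(6*(-3 - 2*W)) = 1/(6*(-3 - 2*W)))
L(R) = R²*(1/78 + R) (L(R) = (R*R)*(R - (-1)/(18 + 12*5)) = R²*(R - (-1)/(18 + 60)) = R²*(R - (-1)/78) = R²*(R - 1*(-1/78)) = R²*(R + 1/78) = R²*(1/78 + R))
1301*(-411 + p(17, -19)) + L(30) = 1301*(-411 - 19) + 30²*(1/78 + 30) = 1301*(-430) + 900*(2341/78) = -559430 + 351150/13 = -6921440/13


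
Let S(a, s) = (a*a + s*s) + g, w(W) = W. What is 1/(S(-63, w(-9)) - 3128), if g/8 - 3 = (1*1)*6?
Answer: 1/994 ≈ 0.0010060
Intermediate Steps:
g = 72 (g = 24 + 8*((1*1)*6) = 24 + 8*(1*6) = 24 + 8*6 = 24 + 48 = 72)
S(a, s) = 72 + a**2 + s**2 (S(a, s) = (a*a + s*s) + 72 = (a**2 + s**2) + 72 = 72 + a**2 + s**2)
1/(S(-63, w(-9)) - 3128) = 1/((72 + (-63)**2 + (-9)**2) - 3128) = 1/((72 + 3969 + 81) - 3128) = 1/(4122 - 3128) = 1/994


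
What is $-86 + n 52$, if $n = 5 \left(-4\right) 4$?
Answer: $-4246$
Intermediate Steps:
$n = -80$ ($n = \left(-20\right) 4 = -80$)
$-86 + n 52 = -86 - 4160 = -4246$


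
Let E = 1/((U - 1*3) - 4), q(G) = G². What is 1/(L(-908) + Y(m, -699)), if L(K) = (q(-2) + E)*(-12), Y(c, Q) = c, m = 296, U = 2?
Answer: 5/1252 ≈ 0.0039936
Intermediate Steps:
E = -⅕ (E = 1/((2 - 1*3) - 4) = 1/((2 - 3) - 4) = 1/(-1 - 4) = 1/(-5) = -⅕ ≈ -0.20000)
L(K) = -228/5 (L(K) = ((-2)² - ⅕)*(-12) = (4 - ⅕)*(-12) = (19/5)*(-12) = -228/5)
1/(L(-908) + Y(m, -699)) = 1/(-228/5 + 296) = 1/(1252/5) = 5/1252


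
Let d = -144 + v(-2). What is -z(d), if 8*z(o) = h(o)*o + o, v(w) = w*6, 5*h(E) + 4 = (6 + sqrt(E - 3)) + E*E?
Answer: 949377/10 + 39*I*sqrt(159)/10 ≈ 94938.0 + 49.177*I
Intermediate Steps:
h(E) = 2/5 + E**2/5 + sqrt(-3 + E)/5 (h(E) = -4/5 + ((6 + sqrt(E - 3)) + E*E)/5 = -4/5 + ((6 + sqrt(-3 + E)) + E**2)/5 = -4/5 + (6 + E**2 + sqrt(-3 + E))/5 = -4/5 + (6/5 + E**2/5 + sqrt(-3 + E)/5) = 2/5 + E**2/5 + sqrt(-3 + E)/5)
v(w) = 6*w
d = -156 (d = -144 + 6*(-2) = -144 - 12 = -156)
z(o) = o/8 + o*(2/5 + o**2/5 + sqrt(-3 + o)/5)/8 (z(o) = ((2/5 + o**2/5 + sqrt(-3 + o)/5)*o + o)/8 = (o*(2/5 + o**2/5 + sqrt(-3 + o)/5) + o)/8 = (o + o*(2/5 + o**2/5 + sqrt(-3 + o)/5))/8 = o/8 + o*(2/5 + o**2/5 + sqrt(-3 + o)/5)/8)
-z(d) = -(-156)*(7 + (-156)**2 + sqrt(-3 - 156))/40 = -(-156)*(7 + 24336 + sqrt(-159))/40 = -(-156)*(7 + 24336 + I*sqrt(159))/40 = -(-156)*(24343 + I*sqrt(159))/40 = -(-949377/10 - 39*I*sqrt(159)/10) = 949377/10 + 39*I*sqrt(159)/10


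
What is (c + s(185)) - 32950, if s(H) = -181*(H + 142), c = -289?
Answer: -92426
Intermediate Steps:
s(H) = -25702 - 181*H (s(H) = -181*(142 + H) = -25702 - 181*H)
(c + s(185)) - 32950 = (-289 + (-25702 - 181*185)) - 32950 = (-289 + (-25702 - 33485)) - 32950 = (-289 - 59187) - 32950 = -59476 - 32950 = -92426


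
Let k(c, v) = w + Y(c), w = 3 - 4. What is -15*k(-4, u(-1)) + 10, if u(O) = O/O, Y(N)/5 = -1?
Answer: 100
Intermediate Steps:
Y(N) = -5 (Y(N) = 5*(-1) = -5)
w = -1
u(O) = 1
k(c, v) = -6 (k(c, v) = -1 - 5 = -6)
-15*k(-4, u(-1)) + 10 = -15*(-6) + 10 = 90 + 10 = 100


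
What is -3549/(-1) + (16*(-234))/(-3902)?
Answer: 6925971/1951 ≈ 3550.0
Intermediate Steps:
-3549/(-1) + (16*(-234))/(-3902) = -3549*(-1) - 3744*(-1/3902) = 3549 + 1872/1951 = 6925971/1951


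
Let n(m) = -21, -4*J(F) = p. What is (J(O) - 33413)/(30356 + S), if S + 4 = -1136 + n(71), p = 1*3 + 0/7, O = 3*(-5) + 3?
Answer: -26731/23356 ≈ -1.1445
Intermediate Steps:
O = -12 (O = -15 + 3 = -12)
p = 3 (p = 3 + 0*(1/7) = 3 + 0 = 3)
J(F) = -3/4 (J(F) = -1/4*3 = -3/4)
S = -1161 (S = -4 + (-1136 - 21) = -4 - 1157 = -1161)
(J(O) - 33413)/(30356 + S) = (-3/4 - 33413)/(30356 - 1161) = -133655/4/29195 = -133655/4*1/29195 = -26731/23356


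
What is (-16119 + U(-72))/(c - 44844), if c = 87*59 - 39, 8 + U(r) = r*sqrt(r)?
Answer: 16127/39750 + 72*I*sqrt(2)/6625 ≈ 0.40571 + 0.01537*I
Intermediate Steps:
U(r) = -8 + r**(3/2) (U(r) = -8 + r*sqrt(r) = -8 + r**(3/2))
c = 5094 (c = 5133 - 39 = 5094)
(-16119 + U(-72))/(c - 44844) = (-16119 + (-8 + (-72)**(3/2)))/(5094 - 44844) = (-16119 + (-8 - 432*I*sqrt(2)))/(-39750) = (-16127 - 432*I*sqrt(2))*(-1/39750) = 16127/39750 + 72*I*sqrt(2)/6625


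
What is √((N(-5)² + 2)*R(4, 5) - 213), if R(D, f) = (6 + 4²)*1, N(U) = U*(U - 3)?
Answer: √35031 ≈ 187.17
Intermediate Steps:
N(U) = U*(-3 + U)
R(D, f) = 22 (R(D, f) = (6 + 16)*1 = 22*1 = 22)
√((N(-5)² + 2)*R(4, 5) - 213) = √(((-5*(-3 - 5))² + 2)*22 - 213) = √(((-5*(-8))² + 2)*22 - 213) = √((40² + 2)*22 - 213) = √((1600 + 2)*22 - 213) = √(1602*22 - 213) = √(35244 - 213) = √35031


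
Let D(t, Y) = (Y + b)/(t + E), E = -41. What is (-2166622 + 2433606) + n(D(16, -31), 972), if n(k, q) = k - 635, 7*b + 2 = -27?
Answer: 46611321/175 ≈ 2.6635e+5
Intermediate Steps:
b = -29/7 (b = -2/7 + (1/7)*(-27) = -2/7 - 27/7 = -29/7 ≈ -4.1429)
D(t, Y) = (-29/7 + Y)/(-41 + t) (D(t, Y) = (Y - 29/7)/(t - 41) = (-29/7 + Y)/(-41 + t))
n(k, q) = -635 + k
(-2166622 + 2433606) + n(D(16, -31), 972) = (-2166622 + 2433606) + (-635 + (-29/7 - 31)/(-41 + 16)) = 266984 + (-635 - 246/7/(-25)) = 266984 + (-635 - 1/25*(-246/7)) = 266984 + (-635 + 246/175) = 266984 - 110879/175 = 46611321/175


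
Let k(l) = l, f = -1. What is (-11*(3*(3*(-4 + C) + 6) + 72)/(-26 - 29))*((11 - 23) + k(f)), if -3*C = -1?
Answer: -741/5 ≈ -148.20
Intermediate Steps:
C = ⅓ (C = -⅓*(-1) = ⅓ ≈ 0.33333)
(-11*(3*(3*(-4 + C) + 6) + 72)/(-26 - 29))*((11 - 23) + k(f)) = (-11*(3*(3*(-4 + ⅓) + 6) + 72)/(-26 - 29))*((11 - 23) - 1) = (-11*(3*(3*(-11/3) + 6) + 72)/(-55))*(-12 - 1) = -11*(3*(-11 + 6) + 72)*(-1)/55*(-13) = -11*(3*(-5) + 72)*(-1)/55*(-13) = -11*(-15 + 72)*(-1)/55*(-13) = -627*(-1)/55*(-13) = -11*(-57/55)*(-13) = (57/5)*(-13) = -741/5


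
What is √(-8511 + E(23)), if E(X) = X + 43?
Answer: I*√8445 ≈ 91.897*I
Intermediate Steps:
E(X) = 43 + X
√(-8511 + E(23)) = √(-8511 + (43 + 23)) = √(-8511 + 66) = √(-8445) = I*√8445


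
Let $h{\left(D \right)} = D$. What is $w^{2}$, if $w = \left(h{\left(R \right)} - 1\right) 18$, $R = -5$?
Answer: $11664$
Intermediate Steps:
$w = -108$ ($w = \left(-5 - 1\right) 18 = \left(-6\right) 18 = -108$)
$w^{2} = \left(-108\right)^{2} = 11664$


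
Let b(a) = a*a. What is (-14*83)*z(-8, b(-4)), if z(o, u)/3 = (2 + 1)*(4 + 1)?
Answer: -52290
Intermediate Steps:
b(a) = a²
z(o, u) = 45 (z(o, u) = 3*((2 + 1)*(4 + 1)) = 3*(3*5) = 3*15 = 45)
(-14*83)*z(-8, b(-4)) = -14*83*45 = -1162*45 = -52290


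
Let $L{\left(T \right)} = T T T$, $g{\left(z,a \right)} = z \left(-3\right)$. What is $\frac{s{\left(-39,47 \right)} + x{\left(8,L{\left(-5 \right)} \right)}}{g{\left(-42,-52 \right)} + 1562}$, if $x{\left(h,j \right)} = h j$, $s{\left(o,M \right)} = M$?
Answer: $- \frac{953}{1688} \approx -0.56457$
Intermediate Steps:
$g{\left(z,a \right)} = - 3 z$
$L{\left(T \right)} = T^{3}$ ($L{\left(T \right)} = T^{2} T = T^{3}$)
$\frac{s{\left(-39,47 \right)} + x{\left(8,L{\left(-5 \right)} \right)}}{g{\left(-42,-52 \right)} + 1562} = \frac{47 + 8 \left(-5\right)^{3}}{\left(-3\right) \left(-42\right) + 1562} = \frac{47 + 8 \left(-125\right)}{126 + 1562} = \frac{47 - 1000}{1688} = \left(-953\right) \frac{1}{1688} = - \frac{953}{1688}$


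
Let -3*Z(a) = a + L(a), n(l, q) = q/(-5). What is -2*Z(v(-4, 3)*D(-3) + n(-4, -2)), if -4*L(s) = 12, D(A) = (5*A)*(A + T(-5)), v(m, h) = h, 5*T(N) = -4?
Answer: 1684/15 ≈ 112.27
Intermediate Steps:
T(N) = -⅘ (T(N) = (⅕)*(-4) = -⅘)
n(l, q) = -q/5 (n(l, q) = q*(-⅕) = -q/5)
D(A) = 5*A*(-⅘ + A) (D(A) = (5*A)*(A - ⅘) = (5*A)*(-⅘ + A) = 5*A*(-⅘ + A))
L(s) = -3 (L(s) = -¼*12 = -3)
Z(a) = 1 - a/3 (Z(a) = -(a - 3)/3 = -(-3 + a)/3 = 1 - a/3)
-2*Z(v(-4, 3)*D(-3) + n(-4, -2)) = -2*(1 - (3*(-3*(-4 + 5*(-3))) - ⅕*(-2))/3) = -2*(1 - (3*(-3*(-4 - 15)) + ⅖)/3) = -2*(1 - (3*(-3*(-19)) + ⅖)/3) = -2*(1 - (3*57 + ⅖)/3) = -2*(1 - (171 + ⅖)/3) = -2*(1 - ⅓*857/5) = -2*(1 - 857/15) = -2*(-842/15) = 1684/15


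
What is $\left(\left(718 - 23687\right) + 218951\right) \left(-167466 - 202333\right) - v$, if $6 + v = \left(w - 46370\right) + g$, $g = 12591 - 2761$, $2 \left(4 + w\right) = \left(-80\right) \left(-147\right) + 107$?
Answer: $- \frac{144947834003}{2} \approx -7.2474 \cdot 10^{10}$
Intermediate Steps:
$w = \frac{11859}{2}$ ($w = -4 + \frac{\left(-80\right) \left(-147\right) + 107}{2} = -4 + \frac{11760 + 107}{2} = -4 + \frac{1}{2} \cdot 11867 = -4 + \frac{11867}{2} = \frac{11859}{2} \approx 5929.5$)
$g = 9830$
$v = - \frac{61233}{2}$ ($v = -6 + \left(\left(\frac{11859}{2} - 46370\right) + 9830\right) = -6 + \left(- \frac{80881}{2} + 9830\right) = -6 - \frac{61221}{2} = - \frac{61233}{2} \approx -30617.0$)
$\left(\left(718 - 23687\right) + 218951\right) \left(-167466 - 202333\right) - v = \left(\left(718 - 23687\right) + 218951\right) \left(-167466 - 202333\right) - - \frac{61233}{2} = \left(\left(718 - 23687\right) + 218951\right) \left(-369799\right) + \frac{61233}{2} = \left(-22969 + 218951\right) \left(-369799\right) + \frac{61233}{2} = 195982 \left(-369799\right) + \frac{61233}{2} = -72473947618 + \frac{61233}{2} = - \frac{144947834003}{2}$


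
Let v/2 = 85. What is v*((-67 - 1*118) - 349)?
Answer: -90780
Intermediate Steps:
v = 170 (v = 2*85 = 170)
v*((-67 - 1*118) - 349) = 170*((-67 - 1*118) - 349) = 170*((-67 - 118) - 349) = 170*(-185 - 349) = 170*(-534) = -90780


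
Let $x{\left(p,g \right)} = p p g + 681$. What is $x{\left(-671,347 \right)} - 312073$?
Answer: $155922235$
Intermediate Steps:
$x{\left(p,g \right)} = 681 + g p^{2}$ ($x{\left(p,g \right)} = p^{2} g + 681 = g p^{2} + 681 = 681 + g p^{2}$)
$x{\left(-671,347 \right)} - 312073 = \left(681 + 347 \left(-671\right)^{2}\right) - 312073 = \left(681 + 347 \cdot 450241\right) - 312073 = \left(681 + 156233627\right) - 312073 = 156234308 - 312073 = 155922235$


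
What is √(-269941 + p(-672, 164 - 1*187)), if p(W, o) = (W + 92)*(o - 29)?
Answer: I*√239781 ≈ 489.67*I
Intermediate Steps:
p(W, o) = (-29 + o)*(92 + W) (p(W, o) = (92 + W)*(-29 + o) = (-29 + o)*(92 + W))
√(-269941 + p(-672, 164 - 1*187)) = √(-269941 + (-2668 - 29*(-672) + 92*(164 - 1*187) - 672*(164 - 1*187))) = √(-269941 + (-2668 + 19488 + 92*(164 - 187) - 672*(164 - 187))) = √(-269941 + (-2668 + 19488 + 92*(-23) - 672*(-23))) = √(-269941 + (-2668 + 19488 - 2116 + 15456)) = √(-269941 + 30160) = √(-239781) = I*√239781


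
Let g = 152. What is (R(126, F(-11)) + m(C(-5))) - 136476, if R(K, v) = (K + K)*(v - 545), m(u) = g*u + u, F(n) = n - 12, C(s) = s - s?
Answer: -279612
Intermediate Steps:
C(s) = 0
F(n) = -12 + n
m(u) = 153*u (m(u) = 152*u + u = 153*u)
R(K, v) = 2*K*(-545 + v) (R(K, v) = (2*K)*(-545 + v) = 2*K*(-545 + v))
(R(126, F(-11)) + m(C(-5))) - 136476 = (2*126*(-545 + (-12 - 11)) + 153*0) - 136476 = (2*126*(-545 - 23) + 0) - 136476 = (2*126*(-568) + 0) - 136476 = (-143136 + 0) - 136476 = -143136 - 136476 = -279612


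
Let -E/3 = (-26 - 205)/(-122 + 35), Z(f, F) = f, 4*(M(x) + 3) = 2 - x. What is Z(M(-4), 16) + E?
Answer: -549/58 ≈ -9.4655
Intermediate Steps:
M(x) = -5/2 - x/4 (M(x) = -3 + (2 - x)/4 = -3 + (½ - x/4) = -5/2 - x/4)
E = -231/29 (E = -3*(-26 - 205)/(-122 + 35) = -(-693)/(-87) = -(-693)*(-1)/87 = -3*77/29 = -231/29 ≈ -7.9655)
Z(M(-4), 16) + E = (-5/2 - ¼*(-4)) - 231/29 = (-5/2 + 1) - 231/29 = -3/2 - 231/29 = -549/58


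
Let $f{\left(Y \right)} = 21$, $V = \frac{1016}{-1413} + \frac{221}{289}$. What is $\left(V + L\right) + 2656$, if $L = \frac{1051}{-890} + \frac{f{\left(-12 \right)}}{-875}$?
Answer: $\frac{1418925445261}{534467250} \approx 2654.8$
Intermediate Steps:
$V = \frac{1097}{24021}$ ($V = 1016 \left(- \frac{1}{1413}\right) + 221 \cdot \frac{1}{289} = - \frac{1016}{1413} + \frac{13}{17} = \frac{1097}{24021} \approx 0.045668$)
$L = - \frac{26809}{22250}$ ($L = \frac{1051}{-890} + \frac{21}{-875} = 1051 \left(- \frac{1}{890}\right) + 21 \left(- \frac{1}{875}\right) = - \frac{1051}{890} - \frac{3}{125} = - \frac{26809}{22250} \approx -1.2049$)
$\left(V + L\right) + 2656 = \left(\frac{1097}{24021} - \frac{26809}{22250}\right) + 2656 = - \frac{619570739}{534467250} + 2656 = \frac{1418925445261}{534467250}$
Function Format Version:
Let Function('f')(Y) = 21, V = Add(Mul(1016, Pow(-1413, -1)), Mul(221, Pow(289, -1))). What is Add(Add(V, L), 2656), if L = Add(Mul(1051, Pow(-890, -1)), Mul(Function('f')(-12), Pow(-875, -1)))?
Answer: Rational(1418925445261, 534467250) ≈ 2654.8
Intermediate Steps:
V = Rational(1097, 24021) (V = Add(Mul(1016, Rational(-1, 1413)), Mul(221, Rational(1, 289))) = Add(Rational(-1016, 1413), Rational(13, 17)) = Rational(1097, 24021) ≈ 0.045668)
L = Rational(-26809, 22250) (L = Add(Mul(1051, Pow(-890, -1)), Mul(21, Pow(-875, -1))) = Add(Mul(1051, Rational(-1, 890)), Mul(21, Rational(-1, 875))) = Add(Rational(-1051, 890), Rational(-3, 125)) = Rational(-26809, 22250) ≈ -1.2049)
Add(Add(V, L), 2656) = Add(Add(Rational(1097, 24021), Rational(-26809, 22250)), 2656) = Add(Rational(-619570739, 534467250), 2656) = Rational(1418925445261, 534467250)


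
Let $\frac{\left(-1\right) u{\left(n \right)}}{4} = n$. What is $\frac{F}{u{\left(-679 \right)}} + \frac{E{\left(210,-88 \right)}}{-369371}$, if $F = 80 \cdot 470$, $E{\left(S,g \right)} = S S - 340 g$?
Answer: $\frac{3421827820}{250802909} \approx 13.643$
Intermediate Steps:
$u{\left(n \right)} = - 4 n$
$E{\left(S,g \right)} = S^{2} - 340 g$
$F = 37600$
$\frac{F}{u{\left(-679 \right)}} + \frac{E{\left(210,-88 \right)}}{-369371} = \frac{37600}{\left(-4\right) \left(-679\right)} + \frac{210^{2} - -29920}{-369371} = \frac{37600}{2716} + \left(44100 + 29920\right) \left(- \frac{1}{369371}\right) = 37600 \cdot \frac{1}{2716} + 74020 \left(- \frac{1}{369371}\right) = \frac{9400}{679} - \frac{74020}{369371} = \frac{3421827820}{250802909}$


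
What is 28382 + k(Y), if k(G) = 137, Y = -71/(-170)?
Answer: 28519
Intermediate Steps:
Y = 71/170 (Y = -71*(-1/170) = 71/170 ≈ 0.41765)
28382 + k(Y) = 28382 + 137 = 28519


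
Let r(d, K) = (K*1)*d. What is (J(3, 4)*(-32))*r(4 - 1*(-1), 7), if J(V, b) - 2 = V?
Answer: -5600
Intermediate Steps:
J(V, b) = 2 + V
r(d, K) = K*d
(J(3, 4)*(-32))*r(4 - 1*(-1), 7) = ((2 + 3)*(-32))*(7*(4 - 1*(-1))) = (5*(-32))*(7*(4 + 1)) = -1120*5 = -160*35 = -5600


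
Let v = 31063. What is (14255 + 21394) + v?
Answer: 66712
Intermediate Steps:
(14255 + 21394) + v = (14255 + 21394) + 31063 = 35649 + 31063 = 66712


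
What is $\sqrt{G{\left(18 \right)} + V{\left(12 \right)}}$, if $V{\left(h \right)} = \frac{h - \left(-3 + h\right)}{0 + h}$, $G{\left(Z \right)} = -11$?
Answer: $\frac{i \sqrt{43}}{2} \approx 3.2787 i$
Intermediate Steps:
$V{\left(h \right)} = \frac{3}{h}$
$\sqrt{G{\left(18 \right)} + V{\left(12 \right)}} = \sqrt{-11 + \frac{3}{12}} = \sqrt{-11 + 3 \cdot \frac{1}{12}} = \sqrt{-11 + \frac{1}{4}} = \sqrt{- \frac{43}{4}} = \frac{i \sqrt{43}}{2}$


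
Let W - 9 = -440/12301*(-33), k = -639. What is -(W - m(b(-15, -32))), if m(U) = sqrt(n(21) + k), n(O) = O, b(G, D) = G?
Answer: -125229/12301 + I*sqrt(618) ≈ -10.18 + 24.86*I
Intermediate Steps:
m(U) = I*sqrt(618) (m(U) = sqrt(21 - 639) = sqrt(-618) = I*sqrt(618))
W = 125229/12301 (W = 9 - 440/12301*(-33) = 9 + 14520/12301 = 125229/12301 ≈ 10.180)
-(W - m(b(-15, -32))) = -(125229/12301 - I*sqrt(618)) = -125229/12301 + I*sqrt(618)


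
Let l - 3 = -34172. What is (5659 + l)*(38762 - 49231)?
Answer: 298471190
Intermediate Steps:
l = -34169 (l = 3 - 34172 = -34169)
(5659 + l)*(38762 - 49231) = (5659 - 34169)*(38762 - 49231) = -28510*(-10469) = 298471190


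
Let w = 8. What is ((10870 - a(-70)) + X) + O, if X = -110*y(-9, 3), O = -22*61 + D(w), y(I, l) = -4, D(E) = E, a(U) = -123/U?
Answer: 698197/70 ≈ 9974.3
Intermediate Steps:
O = -1334 (O = -22*61 + 8 = -1342 + 8 = -1334)
X = 440 (X = -110*(-4) = 440)
((10870 - a(-70)) + X) + O = ((10870 - (-123)/(-70)) + 440) - 1334 = ((10870 - (-123)*(-1)/70) + 440) - 1334 = ((10870 - 1*123/70) + 440) - 1334 = ((10870 - 123/70) + 440) - 1334 = (760777/70 + 440) - 1334 = 791577/70 - 1334 = 698197/70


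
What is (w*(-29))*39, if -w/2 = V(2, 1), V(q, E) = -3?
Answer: -6786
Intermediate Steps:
w = 6 (w = -2*(-3) = 6)
(w*(-29))*39 = (6*(-29))*39 = -174*39 = -6786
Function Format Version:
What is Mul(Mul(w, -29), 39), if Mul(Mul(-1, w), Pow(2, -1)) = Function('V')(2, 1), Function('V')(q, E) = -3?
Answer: -6786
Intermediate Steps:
w = 6 (w = Mul(-2, -3) = 6)
Mul(Mul(w, -29), 39) = Mul(Mul(6, -29), 39) = Mul(-174, 39) = -6786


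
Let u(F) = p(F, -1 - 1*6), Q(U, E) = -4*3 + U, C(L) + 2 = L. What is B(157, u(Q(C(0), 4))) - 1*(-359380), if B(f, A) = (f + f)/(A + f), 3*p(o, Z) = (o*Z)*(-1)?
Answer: 134049682/373 ≈ 3.5938e+5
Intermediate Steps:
C(L) = -2 + L
Q(U, E) = -12 + U
p(o, Z) = -Z*o/3 (p(o, Z) = ((o*Z)*(-1))/3 = ((Z*o)*(-1))/3 = (-Z*o)/3 = -Z*o/3)
u(F) = 7*F/3 (u(F) = -(-1 - 1*6)*F/3 = -(-1 - 6)*F/3 = -1/3*(-7)*F = 7*F/3)
B(f, A) = 2*f/(A + f) (B(f, A) = (2*f)/(A + f) = 2*f/(A + f))
B(157, u(Q(C(0), 4))) - 1*(-359380) = 2*157/(7*(-12 + (-2 + 0))/3 + 157) - 1*(-359380) = 2*157/(7*(-12 - 2)/3 + 157) + 359380 = 2*157/((7/3)*(-14) + 157) + 359380 = 2*157/(-98/3 + 157) + 359380 = 2*157/(373/3) + 359380 = 2*157*(3/373) + 359380 = 942/373 + 359380 = 134049682/373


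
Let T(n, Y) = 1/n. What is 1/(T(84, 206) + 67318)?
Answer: 84/5654713 ≈ 1.4855e-5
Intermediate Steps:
1/(T(84, 206) + 67318) = 1/(1/84 + 67318) = 1/(5654713/84) = 84/5654713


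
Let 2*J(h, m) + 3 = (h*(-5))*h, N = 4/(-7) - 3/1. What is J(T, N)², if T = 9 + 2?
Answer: 92416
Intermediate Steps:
N = -25/7 (N = 4*(-⅐) - 3*1 = -4/7 - 3 = -25/7 ≈ -3.5714)
T = 11
J(h, m) = -3/2 - 5*h²/2 (J(h, m) = -3/2 + ((h*(-5))*h)/2 = -3/2 + ((-5*h)*h)/2 = -3/2 + (-5*h²)/2 = -3/2 - 5*h²/2)
J(T, N)² = (-3/2 - 5/2*11²)² = (-3/2 - 5/2*121)² = (-3/2 - 605/2)² = (-304)² = 92416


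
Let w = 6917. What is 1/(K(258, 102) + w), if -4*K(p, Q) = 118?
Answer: 2/13775 ≈ 0.00014519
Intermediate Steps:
K(p, Q) = -59/2 (K(p, Q) = -¼*118 = -59/2)
1/(K(258, 102) + w) = 1/(-59/2 + 6917) = 1/(13775/2) = 2/13775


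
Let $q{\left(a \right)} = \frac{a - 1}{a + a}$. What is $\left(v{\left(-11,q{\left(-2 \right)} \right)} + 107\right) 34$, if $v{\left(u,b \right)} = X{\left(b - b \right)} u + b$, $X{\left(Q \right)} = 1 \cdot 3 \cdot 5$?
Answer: $- \frac{3893}{2} \approx -1946.5$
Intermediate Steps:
$q{\left(a \right)} = \frac{-1 + a}{2 a}$
$X{\left(Q \right)} = 15$ ($X{\left(Q \right)} = 3 \cdot 5 = 15$)
$v{\left(u,b \right)} = b + 15 u$ ($v{\left(u,b \right)} = 15 u + b = b + 15 u$)
$\left(v{\left(-11,q{\left(-2 \right)} \right)} + 107\right) 34 = \left(\left(\frac{-1 - 2}{2 \left(-2\right)} + 15 \left(-11\right)\right) + 107\right) 34 = \left(\left(\frac{1}{2} \left(- \frac{1}{2}\right) \left(-3\right) - 165\right) + 107\right) 34 = \left(\left(\frac{3}{4} - 165\right) + 107\right) 34 = \left(- \frac{657}{4} + 107\right) 34 = \left(- \frac{229}{4}\right) 34 = - \frac{3893}{2}$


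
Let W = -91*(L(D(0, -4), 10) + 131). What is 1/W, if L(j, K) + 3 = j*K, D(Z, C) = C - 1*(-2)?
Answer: -1/9828 ≈ -0.00010175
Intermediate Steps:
D(Z, C) = 2 + C (D(Z, C) = C + 2 = 2 + C)
L(j, K) = -3 + K*j (L(j, K) = -3 + j*K = -3 + K*j)
W = -9828 (W = -91*((-3 + 10*(2 - 4)) + 131) = -91*((-3 + 10*(-2)) + 131) = -91*((-3 - 20) + 131) = -91*(-23 + 131) = -91*108 = -9828)
1/W = 1/(-9828) = -1/9828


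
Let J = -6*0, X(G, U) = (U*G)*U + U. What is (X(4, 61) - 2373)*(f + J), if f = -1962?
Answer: -24666264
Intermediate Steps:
X(G, U) = U + G*U² (X(G, U) = (G*U)*U + U = G*U² + U = U + G*U²)
J = 0
(X(4, 61) - 2373)*(f + J) = (61*(1 + 4*61) - 2373)*(-1962 + 0) = (61*(1 + 244) - 2373)*(-1962) = (61*245 - 2373)*(-1962) = (14945 - 2373)*(-1962) = 12572*(-1962) = -24666264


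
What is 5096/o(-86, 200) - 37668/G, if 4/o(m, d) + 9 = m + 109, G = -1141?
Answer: 20388544/1141 ≈ 17869.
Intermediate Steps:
o(m, d) = 4/(100 + m) (o(m, d) = 4/(-9 + (m + 109)) = 4/(-9 + (109 + m)) = 4/(100 + m))
5096/o(-86, 200) - 37668/G = 5096/((4/(100 - 86))) - 37668/(-1141) = 5096/((4/14)) - 37668*(-1/1141) = 5096/((4*(1/14))) + 37668/1141 = 5096/(2/7) + 37668/1141 = 5096*(7/2) + 37668/1141 = 17836 + 37668/1141 = 20388544/1141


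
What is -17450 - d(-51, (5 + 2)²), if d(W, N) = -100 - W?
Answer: -17401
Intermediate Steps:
-17450 - d(-51, (5 + 2)²) = -17450 - (-100 - 1*(-51)) = -17450 - (-100 + 51) = -17450 - 1*(-49) = -17450 + 49 = -17401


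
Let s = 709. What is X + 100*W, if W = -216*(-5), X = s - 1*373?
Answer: 108336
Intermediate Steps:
X = 336 (X = 709 - 1*373 = 709 - 373 = 336)
W = 1080
X + 100*W = 336 + 100*1080 = 336 + 108000 = 108336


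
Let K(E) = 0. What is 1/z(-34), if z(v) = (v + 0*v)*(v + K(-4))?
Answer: 1/1156 ≈ 0.00086505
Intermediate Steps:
z(v) = v**2 (z(v) = (v + 0*v)*(v + 0) = (v + 0)*v = v*v = v**2)
1/z(-34) = 1/((-34)**2) = 1/1156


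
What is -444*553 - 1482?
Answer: -247014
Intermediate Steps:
-444*553 - 1482 = -245532 - 1482 = -247014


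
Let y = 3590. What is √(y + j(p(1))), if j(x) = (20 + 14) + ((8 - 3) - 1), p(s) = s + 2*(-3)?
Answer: 2*√907 ≈ 60.233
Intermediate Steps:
p(s) = -6 + s (p(s) = s - 6 = -6 + s)
j(x) = 38 (j(x) = 34 + (5 - 1) = 34 + 4 = 38)
√(y + j(p(1))) = √(3590 + 38) = √3628 = 2*√907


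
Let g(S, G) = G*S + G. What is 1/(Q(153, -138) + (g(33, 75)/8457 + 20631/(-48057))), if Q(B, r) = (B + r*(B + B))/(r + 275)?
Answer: -6186585857/1900794884556 ≈ -0.0032547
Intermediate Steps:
Q(B, r) = (B + 2*B*r)/(275 + r) (Q(B, r) = (B + r*(2*B))/(275 + r) = (B + 2*B*r)/(275 + r))
g(S, G) = G + G*S
1/(Q(153, -138) + (g(33, 75)/8457 + 20631/(-48057))) = 1/(153*(1 + 2*(-138))/(275 - 138) + ((75*(1 + 33))/8457 + 20631/(-48057))) = 1/(153*(1 - 276)/137 + ((75*34)*(1/8457) + 20631*(-1/48057))) = 1/(153*(1/137)*(-275) + (2550*(1/8457) - 6877/16019)) = 1/(-42075/137 + (850/2819 - 6877/16019)) = 1/(-42075/137 - 5770113/45157561) = 1/(-1900794884556/6186585857) = -6186585857/1900794884556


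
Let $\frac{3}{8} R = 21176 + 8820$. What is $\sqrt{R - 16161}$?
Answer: $\frac{\sqrt{574455}}{3} \approx 252.64$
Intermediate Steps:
$R = \frac{239968}{3}$ ($R = \frac{8 \left(21176 + 8820\right)}{3} = \frac{8}{3} \cdot 29996 = \frac{239968}{3} \approx 79989.0$)
$\sqrt{R - 16161} = \sqrt{\frac{239968}{3} - 16161} = \sqrt{\frac{191485}{3}} = \frac{\sqrt{574455}}{3}$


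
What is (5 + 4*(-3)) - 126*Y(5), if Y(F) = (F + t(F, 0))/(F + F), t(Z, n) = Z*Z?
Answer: -385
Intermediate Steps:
t(Z, n) = Z**2
Y(F) = (F + F**2)/(2*F) (Y(F) = (F + F**2)/(F + F) = (F + F**2)/((2*F)) = (F + F**2)*(1/(2*F)) = (F + F**2)/(2*F))
(5 + 4*(-3)) - 126*Y(5) = (5 + 4*(-3)) - 126*(1/2 + (1/2)*5) = (5 - 12) - 126*(1/2 + 5/2) = -7 - 126*3 = -7 - 378 = -385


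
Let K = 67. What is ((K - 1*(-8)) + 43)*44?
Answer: 5192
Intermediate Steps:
((K - 1*(-8)) + 43)*44 = ((67 - 1*(-8)) + 43)*44 = ((67 + 8) + 43)*44 = (75 + 43)*44 = 118*44 = 5192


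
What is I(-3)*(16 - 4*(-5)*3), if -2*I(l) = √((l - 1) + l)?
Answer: -38*I*√7 ≈ -100.54*I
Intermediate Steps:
I(l) = -√(-1 + 2*l)/2 (I(l) = -√((l - 1) + l)/2 = -√((-1 + l) + l)/2 = -√(-1 + 2*l)/2)
I(-3)*(16 - 4*(-5)*3) = (-√(-1 + 2*(-3))/2)*(16 - 4*(-5)*3) = (-√(-1 - 6)/2)*(16 + 20*3) = (-I*√7/2)*(16 + 60) = -I*√7/2*76 = -38*I*√7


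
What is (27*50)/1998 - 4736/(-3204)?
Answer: 63833/29637 ≈ 2.1538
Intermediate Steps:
(27*50)/1998 - 4736/(-3204) = 1350*(1/1998) - 4736*(-1/3204) = 25/37 + 1184/801 = 63833/29637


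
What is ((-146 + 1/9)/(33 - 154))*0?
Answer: 0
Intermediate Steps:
((-146 + 1/9)/(33 - 154))*0 = ((-146 + ⅑)/(-121))*0 = -1313/9*(-1/121)*0 = (1313/1089)*0 = 0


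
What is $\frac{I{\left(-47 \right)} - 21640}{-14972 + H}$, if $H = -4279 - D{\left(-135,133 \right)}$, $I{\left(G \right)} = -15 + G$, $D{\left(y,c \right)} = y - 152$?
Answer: $\frac{10851}{9482} \approx 1.1444$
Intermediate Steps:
$D{\left(y,c \right)} = -152 + y$
$H = -3992$ ($H = -4279 - \left(-152 - 135\right) = -4279 - -287 = -4279 + 287 = -3992$)
$\frac{I{\left(-47 \right)} - 21640}{-14972 + H} = \frac{\left(-15 - 47\right) - 21640}{-14972 - 3992} = \frac{-62 - 21640}{-18964} = \left(-21702\right) \left(- \frac{1}{18964}\right) = \frac{10851}{9482}$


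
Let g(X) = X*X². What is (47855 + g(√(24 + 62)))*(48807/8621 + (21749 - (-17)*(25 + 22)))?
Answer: 9304692428325/8621 + 16721419890*√86/8621 ≈ 1.0973e+9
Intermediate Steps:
g(X) = X³
(47855 + g(√(24 + 62)))*(48807/8621 + (21749 - (-17)*(25 + 22))) = (47855 + (√(24 + 62))³)*(48807/8621 + (21749 - (-17)*(25 + 22))) = (47855 + (√86)³)*(48807*(1/8621) + (21749 - (-17)*47)) = (47855 + 86*√86)*(48807/8621 + (21749 - 1*(-799))) = (47855 + 86*√86)*(48807/8621 + (21749 + 799)) = (47855 + 86*√86)*(48807/8621 + 22548) = (47855 + 86*√86)*(194435115/8621) = 9304692428325/8621 + 16721419890*√86/8621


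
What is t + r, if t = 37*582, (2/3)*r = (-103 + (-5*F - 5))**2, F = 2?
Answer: 42420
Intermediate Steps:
r = 20886 (r = 3*(-103 + (-5*2 - 5))**2/2 = 3*(-103 + (-10 - 5))**2/2 = 3*(-103 - 15)**2/2 = (3/2)*(-118)**2 = (3/2)*13924 = 20886)
t = 21534
t + r = 21534 + 20886 = 42420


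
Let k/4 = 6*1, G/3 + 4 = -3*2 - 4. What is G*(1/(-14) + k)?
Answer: -1005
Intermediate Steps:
G = -42 (G = -12 + 3*(-3*2 - 4) = -12 + 3*(-6 - 4) = -12 + 3*(-10) = -12 - 30 = -42)
k = 24 (k = 4*(6*1) = 4*6 = 24)
G*(1/(-14) + k) = -42*(1/(-14) + 24) = -42*(-1/14 + 24) = -42*335/14 = -1005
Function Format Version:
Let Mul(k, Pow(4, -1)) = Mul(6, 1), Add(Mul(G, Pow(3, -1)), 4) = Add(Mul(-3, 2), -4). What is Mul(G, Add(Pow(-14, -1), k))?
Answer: -1005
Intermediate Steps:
G = -42 (G = Add(-12, Mul(3, Add(Mul(-3, 2), -4))) = Add(-12, Mul(3, Add(-6, -4))) = Add(-12, Mul(3, -10)) = Add(-12, -30) = -42)
k = 24 (k = Mul(4, Mul(6, 1)) = Mul(4, 6) = 24)
Mul(G, Add(Pow(-14, -1), k)) = Mul(-42, Add(Pow(-14, -1), 24)) = Mul(-42, Add(Rational(-1, 14), 24)) = Mul(-42, Rational(335, 14)) = -1005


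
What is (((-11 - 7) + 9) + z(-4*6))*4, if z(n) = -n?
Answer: 60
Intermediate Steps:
(((-11 - 7) + 9) + z(-4*6))*4 = (((-11 - 7) + 9) - (-4)*6)*4 = ((-18 + 9) - 1*(-24))*4 = (-9 + 24)*4 = 15*4 = 60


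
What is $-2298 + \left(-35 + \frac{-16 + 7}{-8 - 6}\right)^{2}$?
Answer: $- \frac{219047}{196} \approx -1117.6$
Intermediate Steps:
$-2298 + \left(-35 + \frac{-16 + 7}{-8 - 6}\right)^{2} = -2298 + \left(-35 - \frac{9}{-14}\right)^{2} = -2298 + \left(-35 - - \frac{9}{14}\right)^{2} = -2298 + \left(-35 + \frac{9}{14}\right)^{2} = -2298 + \left(- \frac{481}{14}\right)^{2} = -2298 + \frac{231361}{196} = - \frac{219047}{196}$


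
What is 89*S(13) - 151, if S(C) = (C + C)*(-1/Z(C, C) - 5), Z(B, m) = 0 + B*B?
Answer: -152551/13 ≈ -11735.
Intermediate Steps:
Z(B, m) = B² (Z(B, m) = 0 + B² = B²)
S(C) = 2*C*(-5 - 1/C²) (S(C) = (C + C)*(-1/(C²) - 5) = (2*C)*(-1/C² - 5) = (2*C)*(-5 - 1/C²) = 2*C*(-5 - 1/C²))
89*S(13) - 151 = 89*(-10*13 - 2/13) - 151 = 89*(-130 - 2*1/13) - 151 = 89*(-130 - 2/13) - 151 = 89*(-1692/13) - 151 = -150588/13 - 151 = -152551/13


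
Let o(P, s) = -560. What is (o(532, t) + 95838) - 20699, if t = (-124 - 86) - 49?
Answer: 74579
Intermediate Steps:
t = -259 (t = -210 - 49 = -259)
(o(532, t) + 95838) - 20699 = (-560 + 95838) - 20699 = 95278 - 20699 = 74579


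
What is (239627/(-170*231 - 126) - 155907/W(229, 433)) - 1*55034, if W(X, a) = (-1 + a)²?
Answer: -3746981380657/68076288 ≈ -55041.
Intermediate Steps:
(239627/(-170*231 - 126) - 155907/W(229, 433)) - 1*55034 = (239627/(-170*231 - 126) - 155907/(-1 + 433)²) - 1*55034 = (239627/(-39270 - 126) - 155907/(432²)) - 55034 = (239627/(-39396) - 155907/186624) - 55034 = (239627*(-1/39396) - 155907*1/186624) - 55034 = (-239627/39396 - 17323/20736) - 55034 = -470946865/68076288 - 55034 = -3746981380657/68076288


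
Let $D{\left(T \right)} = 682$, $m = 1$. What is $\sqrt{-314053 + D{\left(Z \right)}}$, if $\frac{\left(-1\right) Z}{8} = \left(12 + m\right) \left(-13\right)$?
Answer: $3 i \sqrt{34819} \approx 559.8 i$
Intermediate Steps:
$Z = 1352$ ($Z = - 8 \left(12 + 1\right) \left(-13\right) = - 8 \cdot 13 \left(-13\right) = \left(-8\right) \left(-169\right) = 1352$)
$\sqrt{-314053 + D{\left(Z \right)}} = \sqrt{-314053 + 682} = \sqrt{-313371} = 3 i \sqrt{34819}$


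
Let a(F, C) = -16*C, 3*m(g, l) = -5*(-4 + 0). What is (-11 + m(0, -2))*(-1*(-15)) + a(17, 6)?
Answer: -161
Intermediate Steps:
m(g, l) = 20/3 (m(g, l) = (-5*(-4 + 0))/3 = (-5*(-4))/3 = (1/3)*20 = 20/3)
(-11 + m(0, -2))*(-1*(-15)) + a(17, 6) = (-11 + 20/3)*(-1*(-15)) - 16*6 = -13/3*15 - 96 = -65 - 96 = -161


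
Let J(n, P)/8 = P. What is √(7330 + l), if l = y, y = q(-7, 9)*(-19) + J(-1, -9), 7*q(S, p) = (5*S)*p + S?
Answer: 2*√2033 ≈ 90.178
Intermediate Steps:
q(S, p) = S/7 + 5*S*p/7 (q(S, p) = ((5*S)*p + S)/7 = (5*S*p + S)/7 = (S + 5*S*p)/7 = S/7 + 5*S*p/7)
J(n, P) = 8*P
y = 802 (y = ((⅐)*(-7)*(1 + 5*9))*(-19) + 8*(-9) = ((⅐)*(-7)*(1 + 45))*(-19) - 72 = ((⅐)*(-7)*46)*(-19) - 72 = -46*(-19) - 72 = 874 - 72 = 802)
l = 802
√(7330 + l) = √(7330 + 802) = √8132 = 2*√2033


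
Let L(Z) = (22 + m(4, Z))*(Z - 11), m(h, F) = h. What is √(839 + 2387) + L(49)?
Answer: 988 + √3226 ≈ 1044.8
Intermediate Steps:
L(Z) = -286 + 26*Z (L(Z) = (22 + 4)*(Z - 11) = 26*(-11 + Z) = -286 + 26*Z)
√(839 + 2387) + L(49) = √(839 + 2387) + (-286 + 26*49) = √3226 + (-286 + 1274) = √3226 + 988 = 988 + √3226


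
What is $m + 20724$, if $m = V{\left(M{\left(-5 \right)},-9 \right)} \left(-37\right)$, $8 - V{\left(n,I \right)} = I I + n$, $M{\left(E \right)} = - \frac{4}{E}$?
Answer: $\frac{117273}{5} \approx 23455.0$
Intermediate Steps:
$V{\left(n,I \right)} = 8 - n - I^{2}$ ($V{\left(n,I \right)} = 8 - \left(I I + n\right) = 8 - \left(I^{2} + n\right) = 8 - \left(n + I^{2}\right) = 8 - n - I^{2}$)
$m = \frac{13653}{5}$ ($m = \left(8 - - \frac{4}{-5} - \left(-9\right)^{2}\right) \left(-37\right) = \left(8 - \left(-4\right) \left(- \frac{1}{5}\right) - 81\right) \left(-37\right) = \left(8 - \frac{4}{5} - 81\right) \left(-37\right) = \left(- \frac{369}{5}\right) \left(-37\right) = \frac{13653}{5} \approx 2730.6$)
$m + 20724 = \frac{13653}{5} + 20724 = \frac{117273}{5}$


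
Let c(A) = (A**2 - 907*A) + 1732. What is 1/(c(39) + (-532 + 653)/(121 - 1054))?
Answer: -933/29968081 ≈ -3.1133e-5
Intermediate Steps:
c(A) = 1732 + A**2 - 907*A
1/(c(39) + (-532 + 653)/(121 - 1054)) = 1/((1732 + 39**2 - 907*39) + (-532 + 653)/(121 - 1054)) = 1/((1732 + 1521 - 35373) + 121/(-933)) = 1/(-32120 - 1/933*121) = 1/(-32120 - 121/933) = 1/(-29968081/933) = -933/29968081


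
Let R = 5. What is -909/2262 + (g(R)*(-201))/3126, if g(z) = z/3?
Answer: -299942/589251 ≈ -0.50902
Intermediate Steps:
g(z) = z/3 (g(z) = z*(1/3) = z/3)
-909/2262 + (g(R)*(-201))/3126 = -909/2262 + (((1/3)*5)*(-201))/3126 = -909*1/2262 + ((5/3)*(-201))*(1/3126) = -303/754 - 335*1/3126 = -303/754 - 335/3126 = -299942/589251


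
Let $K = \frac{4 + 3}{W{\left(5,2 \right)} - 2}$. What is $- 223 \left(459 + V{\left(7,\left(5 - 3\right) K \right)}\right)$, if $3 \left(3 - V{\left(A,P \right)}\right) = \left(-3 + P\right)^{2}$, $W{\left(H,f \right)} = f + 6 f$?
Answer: $- \frac{11099825}{108} \approx -1.0278 \cdot 10^{5}$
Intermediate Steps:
$W{\left(H,f \right)} = 7 f$
$K = \frac{7}{12}$ ($K = \frac{4 + 3}{7 \cdot 2 - 2} = \frac{7}{14 - 2} = \frac{7}{12} \approx 0.58333$)
$V{\left(A,P \right)} = 3 - \frac{\left(-3 + P\right)^{2}}{3}$
$- 223 \left(459 + V{\left(7,\left(5 - 3\right) K \right)}\right) = - 223 \left(459 + \frac{\left(5 - 3\right) \frac{7}{12} \left(6 - \left(5 - 3\right) \frac{7}{12}\right)}{3}\right) = - 223 \left(459 + \frac{2 \cdot \frac{7}{12} \left(6 - 2 \cdot \frac{7}{12}\right)}{3}\right) = - 223 \left(459 + \frac{1}{3} \cdot \frac{7}{6} \left(6 - \frac{7}{6}\right)\right) = - 223 \left(459 + \frac{1}{3} \cdot \frac{7}{6} \cdot \frac{29}{6}\right) = - 223 \left(459 + \frac{203}{108}\right) = \left(-223\right) \frac{49775}{108} = - \frac{11099825}{108}$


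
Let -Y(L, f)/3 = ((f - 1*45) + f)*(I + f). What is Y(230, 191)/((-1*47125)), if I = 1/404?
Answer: 15602763/3807700 ≈ 4.0977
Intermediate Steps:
I = 1/404 ≈ 0.0024752
Y(L, f) = -3*(-45 + 2*f)*(1/404 + f) (Y(L, f) = -3*((f - 1*45) + f)*(1/404 + f) = -3*((f - 45) + f)*(1/404 + f) = -3*((-45 + f) + f)*(1/404 + f) = -3*(-45 + 2*f)*(1/404 + f))
Y(230, 191)/((-1*47125)) = (135/404 - 6*191² + (27267/202)*191)/((-1*47125)) = (135/404 - 6*36481 + 5207997/202)/(-47125) = (135/404 - 218886 + 5207997/202)*(-1/47125) = -78013815/404*(-1/47125) = 15602763/3807700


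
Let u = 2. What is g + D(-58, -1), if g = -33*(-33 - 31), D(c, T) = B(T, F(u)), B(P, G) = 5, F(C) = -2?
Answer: 2117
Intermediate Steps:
D(c, T) = 5
g = 2112 (g = -33*(-64) = 2112)
g + D(-58, -1) = 2112 + 5 = 2117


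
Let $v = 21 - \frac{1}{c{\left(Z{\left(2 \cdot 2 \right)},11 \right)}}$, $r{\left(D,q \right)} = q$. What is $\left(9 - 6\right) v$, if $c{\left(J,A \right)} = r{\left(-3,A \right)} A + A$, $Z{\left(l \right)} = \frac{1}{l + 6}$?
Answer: $\frac{2771}{44} \approx 62.977$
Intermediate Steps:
$Z{\left(l \right)} = \frac{1}{6 + l}$
$c{\left(J,A \right)} = A + A^{2}$ ($c{\left(J,A \right)} = A A + A = A^{2} + A = A + A^{2}$)
$v = \frac{2771}{132}$ ($v = 21 - \frac{1}{11 \left(1 + 11\right)} = 21 - \frac{1}{11 \cdot 12} = 21 - \frac{1}{132} = \frac{2771}{132} \approx 20.992$)
$\left(9 - 6\right) v = \left(9 - 6\right) \frac{2771}{132} = 3 \cdot \frac{2771}{132} = \frac{2771}{44}$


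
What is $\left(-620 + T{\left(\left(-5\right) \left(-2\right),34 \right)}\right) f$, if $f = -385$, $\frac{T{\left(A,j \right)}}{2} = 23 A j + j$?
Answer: $-5808880$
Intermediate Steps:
$T{\left(A,j \right)} = 2 j + 46 A j$ ($T{\left(A,j \right)} = 2 \left(23 A j + j\right) = 2 \left(j + 23 A j\right) = 2 j + 46 A j$)
$\left(-620 + T{\left(\left(-5\right) \left(-2\right),34 \right)}\right) f = \left(-620 + 2 \cdot 34 \left(1 + 23 \left(\left(-5\right) \left(-2\right)\right)\right)\right) \left(-385\right) = \left(-620 + 2 \cdot 34 \left(1 + 23 \cdot 10\right)\right) \left(-385\right) = \left(-620 + 2 \cdot 34 \left(1 + 230\right)\right) \left(-385\right) = \left(-620 + 2 \cdot 34 \cdot 231\right) \left(-385\right) = \left(-620 + 15708\right) \left(-385\right) = 15088 \left(-385\right) = -5808880$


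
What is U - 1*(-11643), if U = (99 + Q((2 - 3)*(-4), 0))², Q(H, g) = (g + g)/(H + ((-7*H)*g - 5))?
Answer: 21444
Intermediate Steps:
Q(H, g) = 2*g/(-5 + H - 7*H*g) (Q(H, g) = (2*g)/(H + (-7*H*g - 5)) = (2*g)/(H + (-5 - 7*H*g)) = (2*g)/(-5 + H - 7*H*g) = 2*g/(-5 + H - 7*H*g))
U = 9801 (U = (99 - 2*0/(5 - (2 - 3)*(-4) + 7*((2 - 3)*(-4))*0))² = (99 - 2*0/(5 - (-1)*(-4) + 7*(-1*(-4))*0))² = (99 - 2*0/(5 - 1*4 + 7*4*0))² = (99 - 2*0/(5 - 4 + 0))² = (99 - 2*0/1)² = (99 - 2*0*1)² = (99 + 0)² = 99² = 9801)
U - 1*(-11643) = 9801 - 1*(-11643) = 9801 + 11643 = 21444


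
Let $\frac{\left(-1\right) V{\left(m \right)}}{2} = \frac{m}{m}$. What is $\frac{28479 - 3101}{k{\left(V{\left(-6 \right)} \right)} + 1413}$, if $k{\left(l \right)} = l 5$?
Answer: $\frac{25378}{1403} \approx 18.088$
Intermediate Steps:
$V{\left(m \right)} = -2$ ($V{\left(m \right)} = - 2 \frac{m}{m} = \left(-2\right) 1 = -2$)
$k{\left(l \right)} = 5 l$
$\frac{28479 - 3101}{k{\left(V{\left(-6 \right)} \right)} + 1413} = \frac{28479 - 3101}{5 \left(-2\right) + 1413} = \frac{25378}{-10 + 1413} = \frac{25378}{1403}$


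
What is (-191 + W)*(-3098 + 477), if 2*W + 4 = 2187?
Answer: -4720421/2 ≈ -2.3602e+6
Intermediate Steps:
W = 2183/2 (W = -2 + (½)*2187 = -2 + 2187/2 = 2183/2 ≈ 1091.5)
(-191 + W)*(-3098 + 477) = (-191 + 2183/2)*(-3098 + 477) = (1801/2)*(-2621) = -4720421/2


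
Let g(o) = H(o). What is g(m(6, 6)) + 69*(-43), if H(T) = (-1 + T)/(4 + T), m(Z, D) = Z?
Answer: -5933/2 ≈ -2966.5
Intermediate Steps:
H(T) = (-1 + T)/(4 + T)
g(o) = (-1 + o)/(4 + o)
g(m(6, 6)) + 69*(-43) = (-1 + 6)/(4 + 6) + 69*(-43) = 5/10 - 2967 = (⅒)*5 - 2967 = ½ - 2967 = -5933/2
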